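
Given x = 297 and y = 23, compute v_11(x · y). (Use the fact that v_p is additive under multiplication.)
v_11(6831) = 1

v_p(x) = 1 (factor: 297 = 11^1 · 27); v_p(y) = 0 (factor: 23 = 11^0 · 23). Additivity: v_p(xy) = v_p(x) + v_p(y) = 1 + 0 = 1. (Direct check: xy = 6831 = 11^1 · (621).)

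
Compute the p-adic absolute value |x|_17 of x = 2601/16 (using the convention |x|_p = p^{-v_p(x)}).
|2601/16|_17 = 1/289

Step 1 — compute v_17(x) by factoring powers of 17 out of the numerator and denominator: v_17(2601/16) = 2. Step 2 — apply |x|_p = p^{-v_p(x)} = 17^{-2} = 1/289.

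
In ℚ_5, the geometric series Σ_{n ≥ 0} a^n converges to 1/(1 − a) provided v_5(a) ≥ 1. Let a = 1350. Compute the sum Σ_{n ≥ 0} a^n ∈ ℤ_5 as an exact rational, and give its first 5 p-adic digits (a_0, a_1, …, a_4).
Σ a^n = 1/(1 − a) = -1/1349;  first 5 digits = (1, 0, 4, 0, 3)

v_5(a) = 2 ≥ 1, so the series converges in ℤ_5 to 1/(1 − a) = 1/(1 − 1350) = -1/1349. Expand this rational in ℤ_5: compute digits iteratively via d_i = x_i mod 5, x_{i+1} = (x_i − d_i)/5. The first 5 digits are (1, 0, 4, 0, 3).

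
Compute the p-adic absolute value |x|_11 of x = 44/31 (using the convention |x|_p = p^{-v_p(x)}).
|44/31|_11 = 1/11

Step 1 — compute v_11(x) by factoring powers of 11 out of the numerator and denominator: v_11(44/31) = 1. Step 2 — apply |x|_p = p^{-v_p(x)} = 11^{-1} = 1/11.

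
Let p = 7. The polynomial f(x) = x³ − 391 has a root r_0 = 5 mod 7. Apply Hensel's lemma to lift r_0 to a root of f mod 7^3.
r_2 = 166 (mod 343)

Hensel: r_{i+1} = r_i − f(r_i)/f′(r_i) mod 7^{i+2}, where f′(x) = 3x². Iterate:
  r_0 = 5 (mod 7)
  r_1 = 19 (mod 49)
  r_2 = 166 (mod 343)
Final: r = 166 with f(r) ≡ 0 mod 7^3.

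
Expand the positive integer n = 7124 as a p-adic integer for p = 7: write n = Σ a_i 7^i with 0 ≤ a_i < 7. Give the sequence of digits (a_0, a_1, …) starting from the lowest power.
(a_0, a_1, …) = (5, 2, 5, 6, 2)

Repeated division by 7 gives the digits low-to-high: 7124 = 5 + 2·7^1 + 5·7^2 + 6·7^3 + 2·7^4. Digit sequence: (5, 2, 5, 6, 2).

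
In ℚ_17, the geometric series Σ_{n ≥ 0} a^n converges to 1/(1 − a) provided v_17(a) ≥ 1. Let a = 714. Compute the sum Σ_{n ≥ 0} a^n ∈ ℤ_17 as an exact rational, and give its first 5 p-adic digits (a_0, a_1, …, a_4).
Σ a^n = 1/(1 − a) = -1/713;  first 5 digits = (1, 8, 15, 3, 11)

v_17(a) = 1 ≥ 1, so the series converges in ℤ_17 to 1/(1 − a) = 1/(1 − 714) = -1/713. Expand this rational in ℤ_17: compute digits iteratively via d_i = x_i mod 17, x_{i+1} = (x_i − d_i)/17. The first 5 digits are (1, 8, 15, 3, 11).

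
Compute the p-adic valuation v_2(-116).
v_2(-116) = 2

v_2(n) is the largest exponent k such that 2^k divides n. Factor out: -116 = -2^2 · 29. (Sign doesn't affect v_p.) So v_2(-116) = 2.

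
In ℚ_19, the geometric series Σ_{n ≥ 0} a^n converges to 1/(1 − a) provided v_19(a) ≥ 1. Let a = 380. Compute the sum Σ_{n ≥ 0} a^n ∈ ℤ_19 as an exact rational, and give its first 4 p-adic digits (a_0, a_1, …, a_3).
Σ a^n = 1/(1 − a) = -1/379;  first 4 digits = (1, 1, 2, 3)

v_19(a) = 1 ≥ 1, so the series converges in ℤ_19 to 1/(1 − a) = 1/(1 − 380) = -1/379. Expand this rational in ℤ_19: compute digits iteratively via d_i = x_i mod 19, x_{i+1} = (x_i − d_i)/19. The first 4 digits are (1, 1, 2, 3).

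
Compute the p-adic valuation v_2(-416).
v_2(-416) = 5

v_2(n) is the largest exponent k such that 2^k divides n. Factor out: -416 = -2^5 · 13. (Sign doesn't affect v_p.) So v_2(-416) = 5.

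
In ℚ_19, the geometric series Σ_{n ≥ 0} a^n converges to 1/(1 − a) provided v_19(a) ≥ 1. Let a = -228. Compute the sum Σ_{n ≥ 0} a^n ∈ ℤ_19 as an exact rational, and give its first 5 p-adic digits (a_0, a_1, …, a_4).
Σ a^n = 1/(1 − a) = 1/229;  first 5 digits = (1, 7, 10, 8, 11)

v_19(a) = 1 ≥ 1, so the series converges in ℤ_19 to 1/(1 − a) = 1/(1 − (-228)) = 1/229. Expand this rational in ℤ_19: compute digits iteratively via d_i = x_i mod 19, x_{i+1} = (x_i − d_i)/19. The first 5 digits are (1, 7, 10, 8, 11).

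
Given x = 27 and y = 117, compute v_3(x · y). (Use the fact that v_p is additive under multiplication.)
v_3(3159) = 5

v_p(x) = 3 (factor: 27 = 3^3 · 1); v_p(y) = 2 (factor: 117 = 3^2 · 13). Additivity: v_p(xy) = v_p(x) + v_p(y) = 3 + 2 = 5. (Direct check: xy = 3159 = 3^5 · (13).)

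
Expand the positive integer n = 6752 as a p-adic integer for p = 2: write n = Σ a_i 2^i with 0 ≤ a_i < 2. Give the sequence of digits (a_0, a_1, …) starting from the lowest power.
(a_0, a_1, …) = (0, 0, 0, 0, 0, 1, 1, 0, 0, 1, 0, 1, 1)

Repeated division by 2 gives the digits low-to-high: 6752 = 1·2^5 + 1·2^6 + 1·2^9 + 1·2^11 + 1·2^12. Digit sequence: (0, 0, 0, 0, 0, 1, 1, 0, 0, 1, 0, 1, 1).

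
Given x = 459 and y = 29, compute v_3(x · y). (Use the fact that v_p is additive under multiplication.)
v_3(13311) = 3

v_p(x) = 3 (factor: 459 = 3^3 · 17); v_p(y) = 0 (factor: 29 = 3^0 · 29). Additivity: v_p(xy) = v_p(x) + v_p(y) = 3 + 0 = 3. (Direct check: xy = 13311 = 3^3 · (493).)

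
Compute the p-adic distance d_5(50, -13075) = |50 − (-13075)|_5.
d_5(50, -13075) = 1/625

Step 1 — x − y = 50 − (-13075) = 13125. Step 2 — v_5(13125) = 4 (factor: 13125 = (5^4 · 21); the sign does not affect v_p). Step 3 — |x − y|_5 = 5^{-4} = 1/625.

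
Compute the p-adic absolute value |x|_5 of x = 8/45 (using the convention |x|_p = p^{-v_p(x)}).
|8/45|_5 = 5

Step 1 — compute v_5(x) by factoring powers of 5 out of the numerator and denominator: v_5(8/45) = -1. Step 2 — apply |x|_p = p^{-v_p(x)} = 5^{1} = 5.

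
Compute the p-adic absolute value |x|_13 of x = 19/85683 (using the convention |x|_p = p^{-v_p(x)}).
|19/85683|_13 = 28561

Step 1 — compute v_13(x) by factoring powers of 13 out of the numerator and denominator: v_13(19/85683) = -4. Step 2 — apply |x|_p = p^{-v_p(x)} = 13^{4} = 28561.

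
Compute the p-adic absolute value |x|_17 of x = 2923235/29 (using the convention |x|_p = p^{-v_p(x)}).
|2923235/29|_17 = 1/83521

Step 1 — compute v_17(x) by factoring powers of 17 out of the numerator and denominator: v_17(2923235/29) = 4. Step 2 — apply |x|_p = p^{-v_p(x)} = 17^{-4} = 1/83521.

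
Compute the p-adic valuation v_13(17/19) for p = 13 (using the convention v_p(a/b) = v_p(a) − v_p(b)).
v_13(17/19) = 0

Factor powers of 13 from the numerator and denominator of the reduced fraction: 17 = 13^0 · 17 and 19 = 13^0 · 19. Apply v_p(a/b) = v_p(a) − v_p(b): v_13(17/19) = 0 − 0 = 0.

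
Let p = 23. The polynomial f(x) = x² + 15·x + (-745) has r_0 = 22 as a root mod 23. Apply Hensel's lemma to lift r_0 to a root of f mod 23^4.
r_3 = 8440 (mod 279841)

Hensel: r_{i+1} = r_i − f(r_i)·(f′(r_i))^{-1} mod 23^{i+2}, f′(x) = 2x + 15. Iterate:
  r_0 = 22 (mod 23)
  r_1 = 505 (mod 529)
  r_2 = 8440 (mod 12167)
  r_3 = 8440 (mod 279841)
Final: r = 8440 satisfies f(r) ≡ 0 mod 23^4.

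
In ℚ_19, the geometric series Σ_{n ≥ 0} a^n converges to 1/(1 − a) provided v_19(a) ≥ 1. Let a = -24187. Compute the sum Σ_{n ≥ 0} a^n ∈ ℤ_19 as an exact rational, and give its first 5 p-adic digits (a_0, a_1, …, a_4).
Σ a^n = 1/(1 − a) = 1/24188;  first 5 digits = (1, 0, 9, 15, 4)

v_19(a) = 2 ≥ 1, so the series converges in ℤ_19 to 1/(1 − a) = 1/(1 − (-24187)) = 1/24188. Expand this rational in ℤ_19: compute digits iteratively via d_i = x_i mod 19, x_{i+1} = (x_i − d_i)/19. The first 5 digits are (1, 0, 9, 15, 4).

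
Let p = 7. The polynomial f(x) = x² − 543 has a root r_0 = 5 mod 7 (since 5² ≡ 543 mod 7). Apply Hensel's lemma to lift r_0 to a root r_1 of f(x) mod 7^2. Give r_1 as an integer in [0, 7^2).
r_1 = 47 (mod 49)

Hensel's recurrence: r_{i+1} = r_i − f(r_i)·(f′(r_i))^{-1} mod 7^{i+2}, with f′(x) = 2x. Iterate:
  r_0 = 5 (mod 7)
  r_1 = 47 (mod 49)
Final: r_1 = 47, and one checks f(r_1) ≡ 0 mod 7^2.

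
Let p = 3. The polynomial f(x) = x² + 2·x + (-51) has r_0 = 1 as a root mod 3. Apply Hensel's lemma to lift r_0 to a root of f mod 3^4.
r_3 = 31 (mod 81)

Hensel: r_{i+1} = r_i − f(r_i)·(f′(r_i))^{-1} mod 3^{i+2}, f′(x) = 2x + 2. Iterate:
  r_0 = 1 (mod 3)
  r_1 = 4 (mod 9)
  r_2 = 4 (mod 27)
  r_3 = 31 (mod 81)
Final: r = 31 satisfies f(r) ≡ 0 mod 3^4.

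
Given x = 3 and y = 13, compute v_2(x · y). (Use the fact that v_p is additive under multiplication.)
v_2(39) = 0

v_p(x) = 0 (factor: 3 = 2^0 · 3); v_p(y) = 0 (factor: 13 = 2^0 · 13). Additivity: v_p(xy) = v_p(x) + v_p(y) = 0 + 0 = 0. (Direct check: xy = 39 = 2^0 · (39).)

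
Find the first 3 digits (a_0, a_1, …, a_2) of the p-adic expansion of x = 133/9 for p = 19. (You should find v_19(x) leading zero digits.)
(a_0, …, a_2) = (0, 5, 4)

v_19(133/9) = 1, so a_0 = ... = a_0 = 0. Factor out: x = 19^1 · u with u = 7/9 a unit in ℤ_19. Expand u iteratively via a_{v+i} = u_i mod 19, u_{i+1} = (u_i − a_{v+i})/19:
  u_0 = 7/9;  a_1 = 5;  u_1 = (u_0 − 5)/19 = -2/9
  u_1 = -2/9;  a_2 = 4;  u_2 = (u_1 − 4)/19 = -2/9
Digits: (0, 5, 4).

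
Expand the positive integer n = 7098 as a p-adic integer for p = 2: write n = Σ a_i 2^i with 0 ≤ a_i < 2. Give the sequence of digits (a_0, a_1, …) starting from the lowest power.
(a_0, a_1, …) = (0, 1, 0, 1, 1, 1, 0, 1, 1, 1, 0, 1, 1)

Repeated division by 2 gives the digits low-to-high: 7098 = 1·2^1 + 1·2^3 + 1·2^4 + 1·2^5 + 1·2^7 + 1·2^8 + 1·2^9 + 1·2^11 + 1·2^12. Digit sequence: (0, 1, 0, 1, 1, 1, 0, 1, 1, 1, 0, 1, 1).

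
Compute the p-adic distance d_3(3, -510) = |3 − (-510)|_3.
d_3(3, -510) = 1/27

Step 1 — x − y = 3 − (-510) = 513. Step 2 — v_3(513) = 3 (factor: 513 = (3^3 · 19); the sign does not affect v_p). Step 3 — |x − y|_3 = 3^{-3} = 1/27.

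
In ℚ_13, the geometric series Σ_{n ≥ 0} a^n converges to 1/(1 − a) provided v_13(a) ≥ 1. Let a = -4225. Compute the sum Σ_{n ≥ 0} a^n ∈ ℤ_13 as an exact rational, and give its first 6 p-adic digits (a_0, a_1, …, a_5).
Σ a^n = 1/(1 − a) = 1/4226;  first 6 digits = (1, 0, 1, 11, 0, 9)

v_13(a) = 2 ≥ 1, so the series converges in ℤ_13 to 1/(1 − a) = 1/(1 − (-4225)) = 1/4226. Expand this rational in ℤ_13: compute digits iteratively via d_i = x_i mod 13, x_{i+1} = (x_i − d_i)/13. The first 6 digits are (1, 0, 1, 11, 0, 9).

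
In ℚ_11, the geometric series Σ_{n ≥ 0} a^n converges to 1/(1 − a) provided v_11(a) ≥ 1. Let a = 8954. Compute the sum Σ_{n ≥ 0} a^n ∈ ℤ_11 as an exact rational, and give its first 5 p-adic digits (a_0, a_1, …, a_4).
Σ a^n = 1/(1 − a) = -1/8953;  first 5 digits = (1, 0, 8, 6, 9)

v_11(a) = 2 ≥ 1, so the series converges in ℤ_11 to 1/(1 − a) = 1/(1 − 8954) = -1/8953. Expand this rational in ℤ_11: compute digits iteratively via d_i = x_i mod 11, x_{i+1} = (x_i − d_i)/11. The first 5 digits are (1, 0, 8, 6, 9).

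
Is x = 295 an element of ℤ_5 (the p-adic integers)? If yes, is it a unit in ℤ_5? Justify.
x ∈ ℤ_5 but not a unit; v_5(x) = 1 > 0

ℤ_5 = {x ∈ ℚ_5 : v_5(x) ≥ 0} and ℤ_5^× = {x ∈ ℤ_5 : v_5(x) = 0}. Here v_5(295) = v_5(num) − v_5(den) = 1; compare against these criteria.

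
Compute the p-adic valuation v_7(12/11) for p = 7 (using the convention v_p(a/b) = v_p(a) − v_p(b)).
v_7(12/11) = 0

Factor powers of 7 from the numerator and denominator of the reduced fraction: 12 = 7^0 · 12 and 11 = 7^0 · 11. Apply v_p(a/b) = v_p(a) − v_p(b): v_7(12/11) = 0 − 0 = 0.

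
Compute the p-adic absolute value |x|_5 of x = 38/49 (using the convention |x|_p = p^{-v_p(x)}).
|38/49|_5 = 1

Step 1 — compute v_5(x) by factoring powers of 5 out of the numerator and denominator: v_5(38/49) = 0. Step 2 — apply |x|_p = p^{-v_p(x)} = 5^{0} = 1.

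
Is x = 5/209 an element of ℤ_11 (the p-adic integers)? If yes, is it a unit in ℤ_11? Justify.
x ∉ ℤ_11 (v_11(x) = -1 < 0)

ℤ_11 = {x ∈ ℚ_11 : v_11(x) ≥ 0} and ℤ_11^× = {x ∈ ℤ_11 : v_11(x) = 0}. Here v_11(5/209) = v_11(num) − v_11(den) = -1; compare against these criteria.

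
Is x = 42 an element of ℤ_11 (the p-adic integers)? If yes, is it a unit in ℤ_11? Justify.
x ∈ ℤ_11^× (unit); v_11(x) = 0

ℤ_11 = {x ∈ ℚ_11 : v_11(x) ≥ 0} and ℤ_11^× = {x ∈ ℤ_11 : v_11(x) = 0}. Here v_11(42) = v_11(num) − v_11(den) = 0; compare against these criteria.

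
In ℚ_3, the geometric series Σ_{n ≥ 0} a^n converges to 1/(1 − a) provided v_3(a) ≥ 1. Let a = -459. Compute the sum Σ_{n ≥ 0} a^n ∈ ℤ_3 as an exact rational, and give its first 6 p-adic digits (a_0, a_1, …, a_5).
Σ a^n = 1/(1 − a) = 1/460;  first 6 digits = (1, 0, 0, 1, 0, 1)

v_3(a) = 3 ≥ 1, so the series converges in ℤ_3 to 1/(1 − a) = 1/(1 − (-459)) = 1/460. Expand this rational in ℤ_3: compute digits iteratively via d_i = x_i mod 3, x_{i+1} = (x_i − d_i)/3. The first 6 digits are (1, 0, 0, 1, 0, 1).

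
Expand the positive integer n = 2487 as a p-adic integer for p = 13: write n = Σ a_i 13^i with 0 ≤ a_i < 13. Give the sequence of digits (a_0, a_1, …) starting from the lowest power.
(a_0, a_1, …) = (4, 9, 1, 1)

Repeated division by 13 gives the digits low-to-high: 2487 = 4 + 9·13^1 + 1·13^2 + 1·13^3. Digit sequence: (4, 9, 1, 1).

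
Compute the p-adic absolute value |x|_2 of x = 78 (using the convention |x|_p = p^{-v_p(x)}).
|78|_2 = 1/2

Step 1 — compute v_2(x) by factoring powers of 2 out of the numerator and denominator: v_2(78) = 1. Step 2 — apply |x|_p = p^{-v_p(x)} = 2^{-1} = 1/2.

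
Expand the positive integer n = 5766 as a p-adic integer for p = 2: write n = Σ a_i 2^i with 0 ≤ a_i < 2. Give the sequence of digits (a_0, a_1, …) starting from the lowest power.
(a_0, a_1, …) = (0, 1, 1, 0, 0, 0, 0, 1, 0, 1, 1, 0, 1)

Repeated division by 2 gives the digits low-to-high: 5766 = 1·2^1 + 1·2^2 + 1·2^7 + 1·2^9 + 1·2^10 + 1·2^12. Digit sequence: (0, 1, 1, 0, 0, 0, 0, 1, 0, 1, 1, 0, 1).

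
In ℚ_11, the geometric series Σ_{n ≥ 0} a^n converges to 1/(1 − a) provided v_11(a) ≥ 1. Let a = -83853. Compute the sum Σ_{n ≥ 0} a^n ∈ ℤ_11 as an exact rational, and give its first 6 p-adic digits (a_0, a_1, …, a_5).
Σ a^n = 1/(1 − a) = 1/83854;  first 6 digits = (1, 0, 0, 3, 5, 10)

v_11(a) = 3 ≥ 1, so the series converges in ℤ_11 to 1/(1 − a) = 1/(1 − (-83853)) = 1/83854. Expand this rational in ℤ_11: compute digits iteratively via d_i = x_i mod 11, x_{i+1} = (x_i − d_i)/11. The first 6 digits are (1, 0, 0, 3, 5, 10).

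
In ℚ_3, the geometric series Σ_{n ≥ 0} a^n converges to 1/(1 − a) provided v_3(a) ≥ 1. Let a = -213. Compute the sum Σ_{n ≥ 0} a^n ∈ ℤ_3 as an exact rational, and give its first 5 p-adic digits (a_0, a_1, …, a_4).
Σ a^n = 1/(1 − a) = 1/214;  first 5 digits = (1, 1, 1, 2, 0)

v_3(a) = 1 ≥ 1, so the series converges in ℤ_3 to 1/(1 − a) = 1/(1 − (-213)) = 1/214. Expand this rational in ℤ_3: compute digits iteratively via d_i = x_i mod 3, x_{i+1} = (x_i − d_i)/3. The first 5 digits are (1, 1, 1, 2, 0).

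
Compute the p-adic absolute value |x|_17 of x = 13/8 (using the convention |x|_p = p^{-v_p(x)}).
|13/8|_17 = 1

Step 1 — compute v_17(x) by factoring powers of 17 out of the numerator and denominator: v_17(13/8) = 0. Step 2 — apply |x|_p = p^{-v_p(x)} = 17^{0} = 1.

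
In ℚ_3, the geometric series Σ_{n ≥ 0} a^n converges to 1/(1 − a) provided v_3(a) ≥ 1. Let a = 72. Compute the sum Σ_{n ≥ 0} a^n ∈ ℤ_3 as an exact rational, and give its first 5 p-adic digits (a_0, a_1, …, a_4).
Σ a^n = 1/(1 − a) = -1/71;  first 5 digits = (1, 0, 2, 2, 1)

v_3(a) = 2 ≥ 1, so the series converges in ℤ_3 to 1/(1 − a) = 1/(1 − 72) = -1/71. Expand this rational in ℤ_3: compute digits iteratively via d_i = x_i mod 3, x_{i+1} = (x_i − d_i)/3. The first 5 digits are (1, 0, 2, 2, 1).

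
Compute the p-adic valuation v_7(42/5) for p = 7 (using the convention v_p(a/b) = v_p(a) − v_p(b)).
v_7(42/5) = 1

Factor powers of 7 from the numerator and denominator of the reduced fraction: 42 = 7^1 · 6 and 5 = 7^0 · 5. Apply v_p(a/b) = v_p(a) − v_p(b): v_7(42/5) = 1 − 0 = 1.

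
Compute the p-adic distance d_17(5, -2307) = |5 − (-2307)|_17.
d_17(5, -2307) = 1/289

Step 1 — x − y = 5 − (-2307) = 2312. Step 2 — v_17(2312) = 2 (factor: 2312 = (17^2 · 8); the sign does not affect v_p). Step 3 — |x − y|_17 = 17^{-2} = 1/289.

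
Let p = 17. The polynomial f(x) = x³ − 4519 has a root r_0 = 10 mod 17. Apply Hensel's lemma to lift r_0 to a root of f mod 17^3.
r_2 = 3036 (mod 4913)

Hensel: r_{i+1} = r_i − f(r_i)/f′(r_i) mod 17^{i+2}, where f′(x) = 3x². Iterate:
  r_0 = 10 (mod 17)
  r_1 = 146 (mod 289)
  r_2 = 3036 (mod 4913)
Final: r = 3036 with f(r) ≡ 0 mod 17^3.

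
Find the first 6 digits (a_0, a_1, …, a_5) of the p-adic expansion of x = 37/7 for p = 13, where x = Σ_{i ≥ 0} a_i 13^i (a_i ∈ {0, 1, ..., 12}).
(a_0, …, a_5) = (9, 9, 3, 9, 3, 9)

v_13(37/7) = 0 (numerator and denominator both coprime to 13), so x ∈ ℤ_13^×. Compute digits iteratively via a_i = x_i mod 13, x_{i+1} = (x_i − a_i)/13, with x_0 = x:
  x_0 = 37/7;  a_0 = 9;  x_1 = (x_0 − 9)/13 = -2/7
  x_1 = -2/7;  a_1 = 9;  x_2 = (x_1 − 9)/13 = -5/7
  x_2 = -5/7;  a_2 = 3;  x_3 = (x_2 − 3)/13 = -2/7
  x_3 = -2/7;  a_3 = 9;  x_4 = (x_3 − 9)/13 = -5/7
  x_4 = -5/7;  a_4 = 3;  x_5 = (x_4 − 3)/13 = -2/7
  x_5 = -2/7;  a_5 = 9;  x_6 = (x_5 − 9)/13 = -5/7
Digits: (9, 9, 3, 9, 3, 9).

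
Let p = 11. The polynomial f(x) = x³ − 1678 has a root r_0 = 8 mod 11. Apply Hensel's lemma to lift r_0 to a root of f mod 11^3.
r_2 = 1306 (mod 1331)

Hensel: r_{i+1} = r_i − f(r_i)/f′(r_i) mod 11^{i+2}, where f′(x) = 3x². Iterate:
  r_0 = 8 (mod 11)
  r_1 = 96 (mod 121)
  r_2 = 1306 (mod 1331)
Final: r = 1306 with f(r) ≡ 0 mod 11^3.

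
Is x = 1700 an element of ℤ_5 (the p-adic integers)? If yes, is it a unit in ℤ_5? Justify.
x ∈ ℤ_5 but not a unit; v_5(x) = 2 > 0

ℤ_5 = {x ∈ ℚ_5 : v_5(x) ≥ 0} and ℤ_5^× = {x ∈ ℤ_5 : v_5(x) = 0}. Here v_5(1700) = v_5(num) − v_5(den) = 2; compare against these criteria.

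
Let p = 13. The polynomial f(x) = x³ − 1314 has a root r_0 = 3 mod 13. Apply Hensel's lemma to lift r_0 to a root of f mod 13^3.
r_2 = 107 (mod 2197)

Hensel: r_{i+1} = r_i − f(r_i)/f′(r_i) mod 13^{i+2}, where f′(x) = 3x². Iterate:
  r_0 = 3 (mod 13)
  r_1 = 107 (mod 169)
  r_2 = 107 (mod 2197)
Final: r = 107 with f(r) ≡ 0 mod 13^3.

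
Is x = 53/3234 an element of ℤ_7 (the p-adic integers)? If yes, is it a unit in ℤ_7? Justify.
x ∉ ℤ_7 (v_7(x) = -2 < 0)

ℤ_7 = {x ∈ ℚ_7 : v_7(x) ≥ 0} and ℤ_7^× = {x ∈ ℤ_7 : v_7(x) = 0}. Here v_7(53/3234) = v_7(num) − v_7(den) = -2; compare against these criteria.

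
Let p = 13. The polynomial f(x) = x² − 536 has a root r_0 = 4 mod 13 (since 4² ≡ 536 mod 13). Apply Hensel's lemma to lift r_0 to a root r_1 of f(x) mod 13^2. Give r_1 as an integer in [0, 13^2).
r_1 = 69 (mod 169)

Hensel's recurrence: r_{i+1} = r_i − f(r_i)·(f′(r_i))^{-1} mod 13^{i+2}, with f′(x) = 2x. Iterate:
  r_0 = 4 (mod 13)
  r_1 = 69 (mod 169)
Final: r_1 = 69, and one checks f(r_1) ≡ 0 mod 13^2.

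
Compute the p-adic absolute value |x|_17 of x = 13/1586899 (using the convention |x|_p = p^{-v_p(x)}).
|13/1586899|_17 = 83521

Step 1 — compute v_17(x) by factoring powers of 17 out of the numerator and denominator: v_17(13/1586899) = -4. Step 2 — apply |x|_p = p^{-v_p(x)} = 17^{4} = 83521.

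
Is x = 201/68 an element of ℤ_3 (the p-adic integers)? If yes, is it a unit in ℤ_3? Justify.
x ∈ ℤ_3 but not a unit; v_3(x) = 1 > 0

ℤ_3 = {x ∈ ℚ_3 : v_3(x) ≥ 0} and ℤ_3^× = {x ∈ ℤ_3 : v_3(x) = 0}. Here v_3(201/68) = v_3(num) − v_3(den) = 1; compare against these criteria.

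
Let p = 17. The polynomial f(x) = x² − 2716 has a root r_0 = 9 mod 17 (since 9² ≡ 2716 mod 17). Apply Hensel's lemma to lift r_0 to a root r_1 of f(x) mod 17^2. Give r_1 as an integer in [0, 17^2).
r_1 = 43 (mod 289)

Hensel's recurrence: r_{i+1} = r_i − f(r_i)·(f′(r_i))^{-1} mod 17^{i+2}, with f′(x) = 2x. Iterate:
  r_0 = 9 (mod 17)
  r_1 = 43 (mod 289)
Final: r_1 = 43, and one checks f(r_1) ≡ 0 mod 17^2.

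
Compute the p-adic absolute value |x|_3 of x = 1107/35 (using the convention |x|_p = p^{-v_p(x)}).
|1107/35|_3 = 1/27

Step 1 — compute v_3(x) by factoring powers of 3 out of the numerator and denominator: v_3(1107/35) = 3. Step 2 — apply |x|_p = p^{-v_p(x)} = 3^{-3} = 1/27.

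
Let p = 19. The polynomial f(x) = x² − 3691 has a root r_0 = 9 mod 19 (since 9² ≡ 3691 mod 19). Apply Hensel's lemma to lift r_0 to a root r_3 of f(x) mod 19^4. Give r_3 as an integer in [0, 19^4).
r_3 = 58130 (mod 130321)

Hensel's recurrence: r_{i+1} = r_i − f(r_i)·(f′(r_i))^{-1} mod 19^{i+2}, with f′(x) = 2x. Iterate:
  r_0 = 9 (mod 19)
  r_1 = 9 (mod 361)
  r_2 = 3258 (mod 6859)
  r_3 = 58130 (mod 130321)
Final: r_3 = 58130, and one checks f(r_3) ≡ 0 mod 19^4.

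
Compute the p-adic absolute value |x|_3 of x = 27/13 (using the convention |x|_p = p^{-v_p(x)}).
|27/13|_3 = 1/27

Step 1 — compute v_3(x) by factoring powers of 3 out of the numerator and denominator: v_3(27/13) = 3. Step 2 — apply |x|_p = p^{-v_p(x)} = 3^{-3} = 1/27.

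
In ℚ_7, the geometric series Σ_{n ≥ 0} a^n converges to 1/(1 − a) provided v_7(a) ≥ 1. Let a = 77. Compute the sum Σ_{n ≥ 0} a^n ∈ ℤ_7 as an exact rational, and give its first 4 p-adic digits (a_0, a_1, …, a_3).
Σ a^n = 1/(1 − a) = -1/76;  first 4 digits = (1, 4, 3, 4)

v_7(a) = 1 ≥ 1, so the series converges in ℤ_7 to 1/(1 − a) = 1/(1 − 77) = -1/76. Expand this rational in ℤ_7: compute digits iteratively via d_i = x_i mod 7, x_{i+1} = (x_i − d_i)/7. The first 4 digits are (1, 4, 3, 4).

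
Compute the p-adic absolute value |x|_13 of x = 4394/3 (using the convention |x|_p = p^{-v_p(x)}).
|4394/3|_13 = 1/2197

Step 1 — compute v_13(x) by factoring powers of 13 out of the numerator and denominator: v_13(4394/3) = 3. Step 2 — apply |x|_p = p^{-v_p(x)} = 13^{-3} = 1/2197.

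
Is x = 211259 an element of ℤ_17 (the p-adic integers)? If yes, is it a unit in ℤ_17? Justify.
x ∈ ℤ_17 but not a unit; v_17(x) = 3 > 0

ℤ_17 = {x ∈ ℚ_17 : v_17(x) ≥ 0} and ℤ_17^× = {x ∈ ℤ_17 : v_17(x) = 0}. Here v_17(211259) = v_17(num) − v_17(den) = 3; compare against these criteria.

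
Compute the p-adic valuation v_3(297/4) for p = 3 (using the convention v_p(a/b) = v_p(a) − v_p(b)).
v_3(297/4) = 3

Factor powers of 3 from the numerator and denominator of the reduced fraction: 297 = 3^3 · 11 and 4 = 3^0 · 4. Apply v_p(a/b) = v_p(a) − v_p(b): v_3(297/4) = 3 − 0 = 3.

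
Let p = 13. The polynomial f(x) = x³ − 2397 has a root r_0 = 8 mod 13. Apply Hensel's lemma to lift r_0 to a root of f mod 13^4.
r_3 = 12111 (mod 28561)

Hensel: r_{i+1} = r_i − f(r_i)/f′(r_i) mod 13^{i+2}, where f′(x) = 3x². Iterate:
  r_0 = 8 (mod 13)
  r_1 = 112 (mod 169)
  r_2 = 1126 (mod 2197)
  r_3 = 12111 (mod 28561)
Final: r = 12111 with f(r) ≡ 0 mod 13^4.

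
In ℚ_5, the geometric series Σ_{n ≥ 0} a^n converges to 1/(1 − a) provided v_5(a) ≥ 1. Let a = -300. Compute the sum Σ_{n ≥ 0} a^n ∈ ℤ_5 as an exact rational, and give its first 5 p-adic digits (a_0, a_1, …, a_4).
Σ a^n = 1/(1 − a) = 1/301;  first 5 digits = (1, 0, 3, 2, 3)

v_5(a) = 2 ≥ 1, so the series converges in ℤ_5 to 1/(1 − a) = 1/(1 − (-300)) = 1/301. Expand this rational in ℤ_5: compute digits iteratively via d_i = x_i mod 5, x_{i+1} = (x_i − d_i)/5. The first 5 digits are (1, 0, 3, 2, 3).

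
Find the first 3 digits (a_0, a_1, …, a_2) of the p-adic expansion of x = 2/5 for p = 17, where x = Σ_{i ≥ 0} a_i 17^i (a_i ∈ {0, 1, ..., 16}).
(a_0, …, a_2) = (14, 6, 3)

v_17(2/5) = 0 (numerator and denominator both coprime to 17), so x ∈ ℤ_17^×. Compute digits iteratively via a_i = x_i mod 17, x_{i+1} = (x_i − a_i)/17, with x_0 = x:
  x_0 = 2/5;  a_0 = 14;  x_1 = (x_0 − 14)/17 = -4/5
  x_1 = -4/5;  a_1 = 6;  x_2 = (x_1 − 6)/17 = -2/5
  x_2 = -2/5;  a_2 = 3;  x_3 = (x_2 − 3)/17 = -1/5
Digits: (14, 6, 3).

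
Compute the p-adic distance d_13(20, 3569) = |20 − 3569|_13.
d_13(20, 3569) = 1/169

Step 1 — x − y = 20 − 3569 = -3549. Step 2 — v_13(-3549) = 2 (factor: -3549 = −(13^2 · 21); the sign does not affect v_p). Step 3 — |x − y|_13 = 13^{-2} = 1/169.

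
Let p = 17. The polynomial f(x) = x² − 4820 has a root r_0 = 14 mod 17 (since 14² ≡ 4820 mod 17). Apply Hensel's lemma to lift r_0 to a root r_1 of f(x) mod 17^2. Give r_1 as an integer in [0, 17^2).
r_1 = 14 (mod 289)

Hensel's recurrence: r_{i+1} = r_i − f(r_i)·(f′(r_i))^{-1} mod 17^{i+2}, with f′(x) = 2x. Iterate:
  r_0 = 14 (mod 17)
  r_1 = 14 (mod 289)
Final: r_1 = 14, and one checks f(r_1) ≡ 0 mod 17^2.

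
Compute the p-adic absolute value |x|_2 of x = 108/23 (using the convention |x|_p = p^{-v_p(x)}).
|108/23|_2 = 1/4

Step 1 — compute v_2(x) by factoring powers of 2 out of the numerator and denominator: v_2(108/23) = 2. Step 2 — apply |x|_p = p^{-v_p(x)} = 2^{-2} = 1/4.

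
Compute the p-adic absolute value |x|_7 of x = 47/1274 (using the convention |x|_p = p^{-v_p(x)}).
|47/1274|_7 = 49

Step 1 — compute v_7(x) by factoring powers of 7 out of the numerator and denominator: v_7(47/1274) = -2. Step 2 — apply |x|_p = p^{-v_p(x)} = 7^{2} = 49.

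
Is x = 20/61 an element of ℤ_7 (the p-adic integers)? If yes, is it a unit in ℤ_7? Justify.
x ∈ ℤ_7^× (unit); v_7(x) = 0

ℤ_7 = {x ∈ ℚ_7 : v_7(x) ≥ 0} and ℤ_7^× = {x ∈ ℤ_7 : v_7(x) = 0}. Here v_7(20/61) = v_7(num) − v_7(den) = 0; compare against these criteria.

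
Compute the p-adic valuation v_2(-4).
v_2(-4) = 2

v_2(n) is the largest exponent k such that 2^k divides n. Factor out: -4 = -2^2 · 1. (Sign doesn't affect v_p.) So v_2(-4) = 2.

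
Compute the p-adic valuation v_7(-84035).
v_7(-84035) = 5

v_7(n) is the largest exponent k such that 7^k divides n. Factor out: -84035 = -7^5 · 5. (Sign doesn't affect v_p.) So v_7(-84035) = 5.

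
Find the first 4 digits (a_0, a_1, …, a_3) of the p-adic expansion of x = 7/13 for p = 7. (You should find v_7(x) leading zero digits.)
(a_0, …, a_3) = (0, 6, 4, 2)

v_7(7/13) = 1, so a_0 = ... = a_0 = 0. Factor out: x = 7^1 · u with u = 1/13 a unit in ℤ_7. Expand u iteratively via a_{v+i} = u_i mod 7, u_{i+1} = (u_i − a_{v+i})/7:
  u_0 = 1/13;  a_1 = 6;  u_1 = (u_0 − 6)/7 = -11/13
  u_1 = -11/13;  a_2 = 4;  u_2 = (u_1 − 4)/7 = -9/13
  u_2 = -9/13;  a_3 = 2;  u_3 = (u_2 − 2)/7 = -5/13
Digits: (0, 6, 4, 2).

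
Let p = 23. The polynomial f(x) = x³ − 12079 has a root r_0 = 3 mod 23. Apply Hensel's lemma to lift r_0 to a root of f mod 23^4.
r_3 = 109874 (mod 279841)

Hensel: r_{i+1} = r_i − f(r_i)/f′(r_i) mod 23^{i+2}, where f′(x) = 3x². Iterate:
  r_0 = 3 (mod 23)
  r_1 = 371 (mod 529)
  r_2 = 371 (mod 12167)
  r_3 = 109874 (mod 279841)
Final: r = 109874 with f(r) ≡ 0 mod 23^4.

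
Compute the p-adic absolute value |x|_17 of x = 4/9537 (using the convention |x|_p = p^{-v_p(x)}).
|4/9537|_17 = 289

Step 1 — compute v_17(x) by factoring powers of 17 out of the numerator and denominator: v_17(4/9537) = -2. Step 2 — apply |x|_p = p^{-v_p(x)} = 17^{2} = 289.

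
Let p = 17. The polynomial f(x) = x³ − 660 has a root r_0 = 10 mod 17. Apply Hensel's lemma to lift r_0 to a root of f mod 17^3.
r_2 = 452 (mod 4913)

Hensel: r_{i+1} = r_i − f(r_i)/f′(r_i) mod 17^{i+2}, where f′(x) = 3x². Iterate:
  r_0 = 10 (mod 17)
  r_1 = 163 (mod 289)
  r_2 = 452 (mod 4913)
Final: r = 452 with f(r) ≡ 0 mod 17^3.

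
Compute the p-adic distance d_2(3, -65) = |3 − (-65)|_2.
d_2(3, -65) = 1/4

Step 1 — x − y = 3 − (-65) = 68. Step 2 — v_2(68) = 2 (factor: 68 = (2^2 · 17); the sign does not affect v_p). Step 3 — |x − y|_2 = 2^{-2} = 1/4.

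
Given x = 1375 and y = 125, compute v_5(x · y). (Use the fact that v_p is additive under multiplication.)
v_5(171875) = 6

v_p(x) = 3 (factor: 1375 = 5^3 · 11); v_p(y) = 3 (factor: 125 = 5^3 · 1). Additivity: v_p(xy) = v_p(x) + v_p(y) = 3 + 3 = 6. (Direct check: xy = 171875 = 5^6 · (11).)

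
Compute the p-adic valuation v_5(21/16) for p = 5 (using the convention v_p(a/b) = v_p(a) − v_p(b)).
v_5(21/16) = 0

Factor powers of 5 from the numerator and denominator of the reduced fraction: 21 = 5^0 · 21 and 16 = 5^0 · 16. Apply v_p(a/b) = v_p(a) − v_p(b): v_5(21/16) = 0 − 0 = 0.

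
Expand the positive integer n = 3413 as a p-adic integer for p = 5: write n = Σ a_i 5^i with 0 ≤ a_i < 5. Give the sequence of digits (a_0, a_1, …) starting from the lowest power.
(a_0, a_1, …) = (3, 2, 1, 2, 0, 1)

Repeated division by 5 gives the digits low-to-high: 3413 = 3 + 2·5^1 + 1·5^2 + 2·5^3 + 1·5^5. Digit sequence: (3, 2, 1, 2, 0, 1).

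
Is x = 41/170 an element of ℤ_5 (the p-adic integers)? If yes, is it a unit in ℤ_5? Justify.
x ∉ ℤ_5 (v_5(x) = -1 < 0)

ℤ_5 = {x ∈ ℚ_5 : v_5(x) ≥ 0} and ℤ_5^× = {x ∈ ℤ_5 : v_5(x) = 0}. Here v_5(41/170) = v_5(num) − v_5(den) = -1; compare against these criteria.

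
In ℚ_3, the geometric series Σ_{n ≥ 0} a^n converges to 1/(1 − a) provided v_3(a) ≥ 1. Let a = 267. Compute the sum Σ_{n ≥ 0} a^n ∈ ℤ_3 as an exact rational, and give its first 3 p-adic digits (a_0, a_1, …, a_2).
Σ a^n = 1/(1 − a) = -1/266;  first 3 digits = (1, 2, 0)

v_3(a) = 1 ≥ 1, so the series converges in ℤ_3 to 1/(1 − a) = 1/(1 − 267) = -1/266. Expand this rational in ℤ_3: compute digits iteratively via d_i = x_i mod 3, x_{i+1} = (x_i − d_i)/3. The first 3 digits are (1, 2, 0).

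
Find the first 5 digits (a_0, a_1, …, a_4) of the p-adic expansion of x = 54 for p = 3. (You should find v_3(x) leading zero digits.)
(a_0, …, a_4) = (0, 0, 0, 2, 0)

v_3(54) = 3, so a_0 = ... = a_2 = 0. Factor out: x = 3^3 · u with u = 2 a unit in ℤ_3. Expand u iteratively via a_{v+i} = u_i mod 3, u_{i+1} = (u_i − a_{v+i})/3:
  u_0 = 2;  a_3 = 2;  u_1 = (u_0 − 2)/3 = 0
  u_1 = 0;  a_4 = 0;  u_2 = (u_1 − 0)/3 = 0
Digits: (0, 0, 0, 2, 0).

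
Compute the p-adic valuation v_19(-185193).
v_19(-185193) = 3

v_19(n) is the largest exponent k such that 19^k divides n. Factor out: -185193 = -19^3 · 27. (Sign doesn't affect v_p.) So v_19(-185193) = 3.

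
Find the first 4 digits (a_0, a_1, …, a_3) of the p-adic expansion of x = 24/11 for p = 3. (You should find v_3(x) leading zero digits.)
(a_0, …, a_3) = (0, 1, 1, 1)

v_3(24/11) = 1, so a_0 = ... = a_0 = 0. Factor out: x = 3^1 · u with u = 8/11 a unit in ℤ_3. Expand u iteratively via a_{v+i} = u_i mod 3, u_{i+1} = (u_i − a_{v+i})/3:
  u_0 = 8/11;  a_1 = 1;  u_1 = (u_0 − 1)/3 = -1/11
  u_1 = -1/11;  a_2 = 1;  u_2 = (u_1 − 1)/3 = -4/11
  u_2 = -4/11;  a_3 = 1;  u_3 = (u_2 − 1)/3 = -5/11
Digits: (0, 1, 1, 1).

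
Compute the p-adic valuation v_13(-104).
v_13(-104) = 1

v_13(n) is the largest exponent k such that 13^k divides n. Factor out: -104 = -13^1 · 8. (Sign doesn't affect v_p.) So v_13(-104) = 1.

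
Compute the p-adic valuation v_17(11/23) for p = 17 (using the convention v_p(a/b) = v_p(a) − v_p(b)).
v_17(11/23) = 0

Factor powers of 17 from the numerator and denominator of the reduced fraction: 11 = 17^0 · 11 and 23 = 17^0 · 23. Apply v_p(a/b) = v_p(a) − v_p(b): v_17(11/23) = 0 − 0 = 0.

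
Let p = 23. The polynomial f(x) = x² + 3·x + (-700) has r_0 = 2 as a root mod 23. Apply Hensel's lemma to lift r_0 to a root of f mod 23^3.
r_2 = 25 (mod 12167)

Hensel: r_{i+1} = r_i − f(r_i)·(f′(r_i))^{-1} mod 23^{i+2}, f′(x) = 2x + 3. Iterate:
  r_0 = 2 (mod 23)
  r_1 = 25 (mod 529)
  r_2 = 25 (mod 12167)
Final: r = 25 satisfies f(r) ≡ 0 mod 23^3.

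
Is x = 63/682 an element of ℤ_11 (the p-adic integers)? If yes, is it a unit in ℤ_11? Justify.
x ∉ ℤ_11 (v_11(x) = -1 < 0)

ℤ_11 = {x ∈ ℚ_11 : v_11(x) ≥ 0} and ℤ_11^× = {x ∈ ℤ_11 : v_11(x) = 0}. Here v_11(63/682) = v_11(num) − v_11(den) = -1; compare against these criteria.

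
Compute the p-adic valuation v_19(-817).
v_19(-817) = 1

v_19(n) is the largest exponent k such that 19^k divides n. Factor out: -817 = -19^1 · 43. (Sign doesn't affect v_p.) So v_19(-817) = 1.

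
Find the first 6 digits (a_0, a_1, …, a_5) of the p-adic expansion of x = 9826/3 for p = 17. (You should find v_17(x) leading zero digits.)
(a_0, …, a_5) = (0, 0, 0, 12, 5, 11)

v_17(9826/3) = 3, so a_0 = ... = a_2 = 0. Factor out: x = 17^3 · u with u = 2/3 a unit in ℤ_17. Expand u iteratively via a_{v+i} = u_i mod 17, u_{i+1} = (u_i − a_{v+i})/17:
  u_0 = 2/3;  a_3 = 12;  u_1 = (u_0 − 12)/17 = -2/3
  u_1 = -2/3;  a_4 = 5;  u_2 = (u_1 − 5)/17 = -1/3
  u_2 = -1/3;  a_5 = 11;  u_3 = (u_2 − 11)/17 = -2/3
Digits: (0, 0, 0, 12, 5, 11).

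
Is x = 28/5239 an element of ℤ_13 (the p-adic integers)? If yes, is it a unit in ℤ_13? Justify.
x ∉ ℤ_13 (v_13(x) = -2 < 0)

ℤ_13 = {x ∈ ℚ_13 : v_13(x) ≥ 0} and ℤ_13^× = {x ∈ ℤ_13 : v_13(x) = 0}. Here v_13(28/5239) = v_13(num) − v_13(den) = -2; compare against these criteria.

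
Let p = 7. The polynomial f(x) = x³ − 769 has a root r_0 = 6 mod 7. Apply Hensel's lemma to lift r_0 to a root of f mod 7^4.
r_3 = 811 (mod 2401)

Hensel: r_{i+1} = r_i − f(r_i)/f′(r_i) mod 7^{i+2}, where f′(x) = 3x². Iterate:
  r_0 = 6 (mod 7)
  r_1 = 27 (mod 49)
  r_2 = 125 (mod 343)
  r_3 = 811 (mod 2401)
Final: r = 811 with f(r) ≡ 0 mod 7^4.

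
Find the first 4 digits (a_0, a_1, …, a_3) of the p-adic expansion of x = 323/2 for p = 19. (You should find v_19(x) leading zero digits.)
(a_0, …, a_3) = (0, 18, 9, 9)

v_19(323/2) = 1, so a_0 = ... = a_0 = 0. Factor out: x = 19^1 · u with u = 17/2 a unit in ℤ_19. Expand u iteratively via a_{v+i} = u_i mod 19, u_{i+1} = (u_i − a_{v+i})/19:
  u_0 = 17/2;  a_1 = 18;  u_1 = (u_0 − 18)/19 = -1/2
  u_1 = -1/2;  a_2 = 9;  u_2 = (u_1 − 9)/19 = -1/2
  u_2 = -1/2;  a_3 = 9;  u_3 = (u_2 − 9)/19 = -1/2
Digits: (0, 18, 9, 9).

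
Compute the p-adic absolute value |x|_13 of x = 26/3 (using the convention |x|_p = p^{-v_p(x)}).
|26/3|_13 = 1/13

Step 1 — compute v_13(x) by factoring powers of 13 out of the numerator and denominator: v_13(26/3) = 1. Step 2 — apply |x|_p = p^{-v_p(x)} = 13^{-1} = 1/13.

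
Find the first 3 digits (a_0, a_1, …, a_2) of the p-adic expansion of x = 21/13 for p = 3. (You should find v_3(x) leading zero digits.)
(a_0, …, a_2) = (0, 1, 1)

v_3(21/13) = 1, so a_0 = ... = a_0 = 0. Factor out: x = 3^1 · u with u = 7/13 a unit in ℤ_3. Expand u iteratively via a_{v+i} = u_i mod 3, u_{i+1} = (u_i − a_{v+i})/3:
  u_0 = 7/13;  a_1 = 1;  u_1 = (u_0 − 1)/3 = -2/13
  u_1 = -2/13;  a_2 = 1;  u_2 = (u_1 − 1)/3 = -5/13
Digits: (0, 1, 1).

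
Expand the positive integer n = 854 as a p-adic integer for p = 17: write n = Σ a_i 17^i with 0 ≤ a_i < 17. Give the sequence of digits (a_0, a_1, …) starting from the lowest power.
(a_0, a_1, …) = (4, 16, 2)

Repeated division by 17 gives the digits low-to-high: 854 = 4 + 16·17^1 + 2·17^2. Digit sequence: (4, 16, 2).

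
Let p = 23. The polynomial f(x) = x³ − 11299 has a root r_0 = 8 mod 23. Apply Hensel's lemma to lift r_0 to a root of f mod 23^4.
r_3 = 209584 (mod 279841)

Hensel: r_{i+1} = r_i − f(r_i)/f′(r_i) mod 23^{i+2}, where f′(x) = 3x². Iterate:
  r_0 = 8 (mod 23)
  r_1 = 100 (mod 529)
  r_2 = 2745 (mod 12167)
  r_3 = 209584 (mod 279841)
Final: r = 209584 with f(r) ≡ 0 mod 23^4.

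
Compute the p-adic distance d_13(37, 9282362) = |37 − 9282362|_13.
d_13(37, 9282362) = 1/371293

Step 1 — x − y = 37 − 9282362 = -9282325. Step 2 — v_13(-9282325) = 5 (factor: -9282325 = −(13^5 · 25); the sign does not affect v_p). Step 3 — |x − y|_13 = 13^{-5} = 1/371293.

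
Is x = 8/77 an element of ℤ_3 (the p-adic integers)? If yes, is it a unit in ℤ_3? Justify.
x ∈ ℤ_3^× (unit); v_3(x) = 0

ℤ_3 = {x ∈ ℚ_3 : v_3(x) ≥ 0} and ℤ_3^× = {x ∈ ℤ_3 : v_3(x) = 0}. Here v_3(8/77) = v_3(num) − v_3(den) = 0; compare against these criteria.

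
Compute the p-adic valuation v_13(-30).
v_13(-30) = 0

v_13(n) is the largest exponent k such that 13^k divides n. Factor out: -30 = -13^0 · 30. (Sign doesn't affect v_p.) So v_13(-30) = 0.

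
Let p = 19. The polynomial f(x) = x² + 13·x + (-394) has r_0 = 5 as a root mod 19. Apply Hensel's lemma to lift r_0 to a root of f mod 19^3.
r_2 = 5135 (mod 6859)

Hensel: r_{i+1} = r_i − f(r_i)·(f′(r_i))^{-1} mod 19^{i+2}, f′(x) = 2x + 13. Iterate:
  r_0 = 5 (mod 19)
  r_1 = 81 (mod 361)
  r_2 = 5135 (mod 6859)
Final: r = 5135 satisfies f(r) ≡ 0 mod 19^3.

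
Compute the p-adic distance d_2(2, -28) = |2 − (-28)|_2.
d_2(2, -28) = 1/2

Step 1 — x − y = 2 − (-28) = 30. Step 2 — v_2(30) = 1 (factor: 30 = (2^1 · 15); the sign does not affect v_p). Step 3 — |x − y|_2 = 2^{-1} = 1/2.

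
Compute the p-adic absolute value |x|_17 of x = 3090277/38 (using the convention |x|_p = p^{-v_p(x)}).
|3090277/38|_17 = 1/83521

Step 1 — compute v_17(x) by factoring powers of 17 out of the numerator and denominator: v_17(3090277/38) = 4. Step 2 — apply |x|_p = p^{-v_p(x)} = 17^{-4} = 1/83521.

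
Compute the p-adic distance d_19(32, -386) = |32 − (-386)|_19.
d_19(32, -386) = 1/19

Step 1 — x − y = 32 − (-386) = 418. Step 2 — v_19(418) = 1 (factor: 418 = (19^1 · 22); the sign does not affect v_p). Step 3 — |x − y|_19 = 19^{-1} = 1/19.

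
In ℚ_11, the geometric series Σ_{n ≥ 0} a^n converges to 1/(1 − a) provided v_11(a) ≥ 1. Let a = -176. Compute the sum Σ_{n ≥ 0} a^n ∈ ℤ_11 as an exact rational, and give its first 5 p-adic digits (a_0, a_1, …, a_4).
Σ a^n = 1/(1 − a) = 1/177;  first 5 digits = (1, 6, 1, 8, 1)

v_11(a) = 1 ≥ 1, so the series converges in ℤ_11 to 1/(1 − a) = 1/(1 − (-176)) = 1/177. Expand this rational in ℤ_11: compute digits iteratively via d_i = x_i mod 11, x_{i+1} = (x_i − d_i)/11. The first 5 digits are (1, 6, 1, 8, 1).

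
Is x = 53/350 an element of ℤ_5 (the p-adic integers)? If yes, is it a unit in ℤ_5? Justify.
x ∉ ℤ_5 (v_5(x) = -2 < 0)

ℤ_5 = {x ∈ ℚ_5 : v_5(x) ≥ 0} and ℤ_5^× = {x ∈ ℤ_5 : v_5(x) = 0}. Here v_5(53/350) = v_5(num) − v_5(den) = -2; compare against these criteria.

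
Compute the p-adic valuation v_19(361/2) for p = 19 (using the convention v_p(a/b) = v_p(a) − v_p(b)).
v_19(361/2) = 2

Factor powers of 19 from the numerator and denominator of the reduced fraction: 361 = 19^2 · 1 and 2 = 19^0 · 2. Apply v_p(a/b) = v_p(a) − v_p(b): v_19(361/2) = 2 − 0 = 2.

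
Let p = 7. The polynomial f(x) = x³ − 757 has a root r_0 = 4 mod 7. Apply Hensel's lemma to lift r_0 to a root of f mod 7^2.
r_1 = 46 (mod 49)

Hensel: r_{i+1} = r_i − f(r_i)/f′(r_i) mod 7^{i+2}, where f′(x) = 3x². Iterate:
  r_0 = 4 (mod 7)
  r_1 = 46 (mod 49)
Final: r = 46 with f(r) ≡ 0 mod 7^2.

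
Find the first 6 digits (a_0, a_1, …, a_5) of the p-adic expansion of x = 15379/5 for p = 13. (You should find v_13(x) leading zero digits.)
(a_0, …, a_5) = (0, 0, 0, 4, 5, 10)

v_13(15379/5) = 3, so a_0 = ... = a_2 = 0. Factor out: x = 13^3 · u with u = 7/5 a unit in ℤ_13. Expand u iteratively via a_{v+i} = u_i mod 13, u_{i+1} = (u_i − a_{v+i})/13:
  u_0 = 7/5;  a_3 = 4;  u_1 = (u_0 − 4)/13 = -1/5
  u_1 = -1/5;  a_4 = 5;  u_2 = (u_1 − 5)/13 = -2/5
  u_2 = -2/5;  a_5 = 10;  u_3 = (u_2 − 10)/13 = -4/5
Digits: (0, 0, 0, 4, 5, 10).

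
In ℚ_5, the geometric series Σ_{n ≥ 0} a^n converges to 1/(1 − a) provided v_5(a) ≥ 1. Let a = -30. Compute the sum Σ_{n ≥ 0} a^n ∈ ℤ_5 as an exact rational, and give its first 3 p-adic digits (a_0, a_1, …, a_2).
Σ a^n = 1/(1 − a) = 1/31;  first 3 digits = (1, 4, 4)

v_5(a) = 1 ≥ 1, so the series converges in ℤ_5 to 1/(1 − a) = 1/(1 − (-30)) = 1/31. Expand this rational in ℤ_5: compute digits iteratively via d_i = x_i mod 5, x_{i+1} = (x_i − d_i)/5. The first 3 digits are (1, 4, 4).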